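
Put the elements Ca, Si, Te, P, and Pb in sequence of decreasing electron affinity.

Si is in period 3, group 14; P is in period 3, group 15; Ca is in period 4, group 2; Te is in period 5, group 16; Pb is in period 6, group 14.
EA tends to increase across a period and decrease down a group, though the pattern is less regular than for IE or radius.
These span different periods and groups, so the two trends combine.
Pb > Ca: the two effects oppose for this pair; the across-period effect wins (35 vs 2 kJ/mol).
P > Pb: relative to Pb, both the across-period and down-group shifts push P's electron affinity up.
Si > P: this pair runs against the simple trend — see the exception note.
Te > Si: the two effects oppose for this pair; the across-period effect wins (190 vs 134 kJ/mol).
Note the exception: Si has a higher electron affinity than P, contrary to the simple trend — adding an electron to P's half-filled 3p³ is unfavourable, so Si (3p²) has the more exothermic EA.
Approximate values (kJ/mol): Si 134, P 72, Ca 2, Te 190, Pb 35.
So from highest to lowest: Te > Si > P > Pb > Ca.

Te > Si > P > Pb > Ca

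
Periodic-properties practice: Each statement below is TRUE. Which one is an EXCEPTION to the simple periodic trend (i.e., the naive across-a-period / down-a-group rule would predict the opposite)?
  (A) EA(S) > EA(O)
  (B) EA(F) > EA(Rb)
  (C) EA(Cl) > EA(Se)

The general trend: electron affinity increases across a period and decreases down a group.
(A) S (period 3, group 16) vs O (period 2, group 16): the stated order contradicts the simple trend.
(B) F (period 2, group 17) vs Rb (period 5, group 1): the stated order agrees with the simple trend.
(C) Cl (period 3, group 17) vs Se (period 4, group 16): the stated order agrees with the simple trend.
The exception is (A): the compact 2p subshell of O repels the added electron more than S's larger 3p does.

(A)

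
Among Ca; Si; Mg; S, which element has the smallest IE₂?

Ca

Consider each +1 ion: Ca⁺ still has 1 valence electron; Si⁺ still has 3 valence electrons; Mg⁺ still has 1 valence electron; S⁺ still has 5 valence electrons.
All are still removing valence electrons, so compare the +1 ions as you would atoms: IE_2 generally rises across a period (higher Z_eff) and falls down a group (larger shell), subject to the usual subshell exceptions.
Valence configurations: Ca⁺ [Ar]4s¹, Si⁺ [Ne]3s²3p¹, Mg⁺ [Ne]3s¹, S⁺ [Ne]3s²3p³.
Tabulated IE_2 (kJ/mol): Ca 1145, Si 1577, Mg 1451, S 2252.
Hence IE_2: Ca < Mg < Si < S.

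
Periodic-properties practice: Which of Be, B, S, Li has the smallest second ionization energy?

The second ionization energy removes an electron from the +1 ion. For each element: Be⁺ still has 1 valence electron; B⁺ still has 2 valence electrons; S⁺ still has 5 valence electrons; Li⁺ is the bare [He] core.
Breaking into a closed-shell core is much more expensive than removing a leftover valence electron — Li has the largest IE_2 here.
Valence configurations: Be⁺ [He]2s¹, B⁺ [He]2s², S⁺ [Ne]3s²3p³.
Approximate IE_2 values (kJ/mol): Be 1757, B 2427, S 2252, Li 7298.
Overall IE_2 order: Be < S < B < Li.

Be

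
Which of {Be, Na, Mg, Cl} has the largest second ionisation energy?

Consider each +1 ion: Be⁺ still has 1 valence electron; Na⁺ is the bare [Ne] core; Mg⁺ still has 1 valence electron; Cl⁺ still has 6 valence electrons.
Breaking into a closed-shell core is much more expensive than removing a leftover valence electron — Na has the largest IE_2 here.
Valence configurations: Be⁺ [He]2s¹, Mg⁺ [Ne]3s¹, Cl⁺ [Ne]3s²3p⁴.
Tabulated IE_2 (kJ/mol): Be 1757, Na 4562, Mg 1451, Cl 2298.
Overall IE_2 order: Mg < Be < Cl < Na.

Na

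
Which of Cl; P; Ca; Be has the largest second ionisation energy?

Cl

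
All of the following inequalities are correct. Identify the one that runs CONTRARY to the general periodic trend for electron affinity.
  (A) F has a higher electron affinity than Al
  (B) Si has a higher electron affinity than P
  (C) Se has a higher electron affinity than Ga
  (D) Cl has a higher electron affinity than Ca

(B)

The general trend: electron affinity increases across a period and decreases down a group.
(A) F (period 2, group 17) vs Al (period 3, group 13): the stated order agrees with the simple trend.
(B) Si (period 3, group 14) vs P (period 3, group 15): the stated order contradicts the simple trend.
(C) Se (period 4, group 16) vs Ga (period 4, group 13): the stated order agrees with the simple trend.
(D) Cl (period 3, group 17) vs Ca (period 4, group 2): the stated order agrees with the simple trend.
The exception is (B): adding an electron to P's half-filled 3p³ is unfavourable, so Si (3p²) has the more exothermic EA.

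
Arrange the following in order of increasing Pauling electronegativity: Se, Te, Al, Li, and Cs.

EN rises left→right (higher Z_eff, smaller atoms) and falls top→bottom (larger, more shielded atoms).
Here both period and group differ, so the two effects have to be weighed against each other.
Li > Cs: Li sits above Cs in group 1, so the down-group effect alone puts Li higher.
Al > Li: the two effects oppose for this pair; the across-period effect wins (1.61 vs 0.98).
Te > Al: the two effects oppose for this pair; the across-period effect wins (2.10 vs 1.61).
Se > Te: Se sits above Te in group 16, so the down-group effect alone puts Se higher.
For reference (Pauling): Li 0.98, Al 1.61, Se 2.55, Te 2.10, Cs 0.79.
So from lowest to highest: Cs < Li < Al < Te < Se.

Cs < Li < Al < Te < Se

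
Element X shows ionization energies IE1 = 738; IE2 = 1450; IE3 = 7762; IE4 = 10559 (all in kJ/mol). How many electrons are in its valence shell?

2

Look for the largest jump between consecutive ionization energies: IE3/IE2 ≈ 5.4, far larger than any earlier ratio.
That jump marks the point where a core electron is being removed. So the atom has 2 valence electrons.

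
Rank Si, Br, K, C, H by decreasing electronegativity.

H is in period 1, group 1; C is in period 2, group 14; Si is in period 3, group 14; K is in period 4, group 1; Br is in period 4, group 17.
Electronegativity increases across a period and decreases down a group, tracking effective nuclear charge and atomic size.
Here both period and group differ, so the two effects have to be weighed against each other.
Si > K: both effects reinforce here, so Si is clearly the higher of the two.
H > Si: the two effects oppose for this pair; the down-group effect wins (2.20 vs 1.90).
C > H: period and group pull opposite ways; the across-period shift dominates (2.55 vs 2.20).
Br > C: period and group pull opposite ways; the across-period shift dominates (2.96 vs 2.55).
For reference (Pauling): H 2.20, C 2.55, Si 1.90, K 0.82, Br 2.96.
So from highest to lowest: Br > C > H > Si > K.

Br, C, H, Si, K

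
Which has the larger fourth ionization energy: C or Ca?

The fourth ionization energy removes an electron from the +3 ion. For each element: C³⁺ still has 1 valence electron; Ca³⁺ is already 1 electron into the core.
Breaking into a closed-shell core is much more expensive than removing a leftover valence electron — Ca has the largest IE_4 here.
Tabulated IE_4 (kJ/mol): C 6223, Ca 6491.
So the fourth ionization energies run C < Ca.

Ca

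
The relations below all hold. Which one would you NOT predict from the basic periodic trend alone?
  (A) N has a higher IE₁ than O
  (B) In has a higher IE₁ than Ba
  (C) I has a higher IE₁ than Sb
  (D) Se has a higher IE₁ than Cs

The general trend: IE₁ increases across a period and decreases down a group.
(A) N (period 2, group 15) vs O (period 2, group 16): the stated order contradicts the simple trend.
(B) In (period 5, group 13) vs Ba (period 6, group 2): the stated order agrees with the simple trend.
(C) I (period 5, group 17) vs Sb (period 5, group 15): the stated order agrees with the simple trend.
(D) Se (period 4, group 16) vs Cs (period 6, group 1): the stated order agrees with the simple trend.
The exception is (A): pairing an electron in O's 2p⁴ costs repulsion energy, so O ionizes more easily than half-filled N (2p³).

(A)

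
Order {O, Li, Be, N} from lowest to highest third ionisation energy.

Consider each +2 ion: O²⁺ still has 4 valence electrons; Li²⁺ is already 1 electron into the core; Be²⁺ is the bare [He] core; N²⁺ still has 3 valence electrons.
Pulling an electron out of a noble-gas core costs far more than removing a remaining valence electron, so Li and Be sit at the high end of IE_3.
Valence configurations: O²⁺ [He]2s²2p², N²⁺ [He]2s²2p¹.
Approximate IE_3 values (kJ/mol): O 5300, Li 11815, Be 14849, N 4578.
Hence IE_3: N < O < Li < Be.

N, O, Li, Be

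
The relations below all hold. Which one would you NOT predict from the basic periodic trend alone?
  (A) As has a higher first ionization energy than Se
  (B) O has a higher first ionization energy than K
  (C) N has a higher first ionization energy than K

The general trend: first ionization energy increases across a period and decreases down a group.
(A) As (period 4, group 15) vs Se (period 4, group 16): the stated order contradicts the simple trend.
(B) O (period 2, group 16) vs K (period 4, group 1): the stated order agrees with the simple trend.
(C) N (period 2, group 15) vs K (period 4, group 1): the stated order agrees with the simple trend.
The exception is (A): Se (4p⁴) ionizes more easily than half-filled As (4p³).

(A)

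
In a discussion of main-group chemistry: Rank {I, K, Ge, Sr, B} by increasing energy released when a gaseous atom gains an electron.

Sr, B, K, Ge, I

B is in period 2, group 13; K is in period 4, group 1; Ge is in period 4, group 14; Sr is in period 5, group 2; I is in period 5, group 17.
Adding an electron releases more energy for atoms nearer the top right (short of the noble gases).
Here both period and group differ, so the two effects have to be weighed against each other.
B > Sr: both effects reinforce here, so B is clearly the higher of the two.
K > B: this pair runs against the simple trend — see the exception note.
Ge > K: Ge lies to the right of K in period 4, so the across-period effect alone puts Ge higher.
I > Ge: the two effects oppose for this pair; the across-period effect wins (295 vs 119 kJ/mol).
Note the exception: K has a higher electron affinity than B, contrary to the simple trend — B's ns²np¹ configuration gives only a small electron affinity — the sparsely filled np subshell binds an added electron weakly.
For reference (kJ/mol): B 27, K 48, Ge 119, Sr 5, I 295.
So from lowest to highest: Sr < B < K < Ge < I.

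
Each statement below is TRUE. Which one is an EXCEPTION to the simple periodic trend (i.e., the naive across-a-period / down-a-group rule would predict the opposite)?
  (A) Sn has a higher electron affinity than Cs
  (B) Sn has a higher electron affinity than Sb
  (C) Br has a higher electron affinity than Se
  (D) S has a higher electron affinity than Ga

The general trend: electron affinity increases across a period and decreases down a group.
(A) Sn (period 5, group 14) vs Cs (period 6, group 1): the stated order agrees with the simple trend.
(B) Sn (period 5, group 14) vs Sb (period 5, group 15): the stated order contradicts the simple trend.
(C) Br (period 4, group 17) vs Se (period 4, group 16): the stated order agrees with the simple trend.
(D) S (period 3, group 16) vs Ga (period 4, group 13): the stated order agrees with the simple trend.
The exception is (B): adding an electron to Sb's half-filled 5p³ is unfavourable, so Sn has the more exothermic EA.

(B)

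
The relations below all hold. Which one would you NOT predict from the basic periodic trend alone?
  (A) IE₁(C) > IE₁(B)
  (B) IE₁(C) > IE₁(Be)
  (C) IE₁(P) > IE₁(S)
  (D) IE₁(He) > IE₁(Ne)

The general trend: first ionization energy increases across a period and decreases down a group.
(A) C (period 2, group 14) vs B (period 2, group 13): the stated order agrees with the simple trend.
(B) C (period 2, group 14) vs Be (period 2, group 2): the stated order agrees with the simple trend.
(C) P (period 3, group 15) vs S (period 3, group 16): the stated order contradicts the simple trend.
(D) He (period 1, group 18) vs Ne (period 2, group 18): the stated order agrees with the simple trend.
The exception is (C): S (3p⁴) ionizes more easily than half-filled P (3p³) because the paired 3p electron in S is pushed out by e⁻–e⁻ repulsion.

(C)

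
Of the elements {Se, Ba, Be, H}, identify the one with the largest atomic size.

H is in period 1, group 1; Be is in period 2, group 2; Se is in period 4, group 16; Ba is in period 6, group 2.
Moving right in a period, electrons are added to the same shell under a stronger nuclear pull, so atoms get smaller; moving down, a new shell is opened and atoms get larger.
These span different periods and groups, so the two trends combine.
Be > H: period and group pull opposite ways; the down-group shift dominates (102 vs 32 pm).
Se > Be: period and group pull opposite ways; the down-group shift dominates (116 vs 102 pm).
Ba > Se: both effects reinforce here, so Ba is clearly the larger of the two.
For reference (pm): H 32, Be 102, Se 116, Ba 196.
The largest atomic size among these belongs to Ba.

Ba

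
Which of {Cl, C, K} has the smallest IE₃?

IE_3 is the cost of taking one more electron from the +2 cation: Cl²⁺ still has 5 valence electrons; C²⁺ still has 2 valence electrons; K²⁺ is already 1 electron into the core.
Usually core removal costs more than valence removal, but here the competition is close: a tightly held n=2 valence electron can cost more to remove than an n=3 core electron, so the actual values have to decide it.
Valence configurations: Cl²⁺ [Ne]3s²3p³, C²⁺ [He]2s².
Approximate IE_3 values (kJ/mol): Cl 3822, C 4620, K 4420.
Putting it together, IE_3: Cl < K < C.

Cl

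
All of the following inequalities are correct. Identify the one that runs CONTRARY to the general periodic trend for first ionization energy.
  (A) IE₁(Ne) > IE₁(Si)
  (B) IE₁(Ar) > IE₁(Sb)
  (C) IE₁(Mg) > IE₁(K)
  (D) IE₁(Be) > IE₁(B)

The general trend: first ionization energy increases across a period and decreases down a group.
(A) Ne (period 2, group 18) vs Si (period 3, group 14): the stated order agrees with the simple trend.
(B) Ar (period 3, group 18) vs Sb (period 5, group 15): the stated order agrees with the simple trend.
(C) Mg (period 3, group 2) vs K (period 4, group 1): the stated order agrees with the simple trend.
(D) Be (period 2, group 2) vs B (period 2, group 13): the stated order contradicts the simple trend.
The exception is (D): removing B's lone 2p electron is easier than breaking Be's filled 2s².

(D)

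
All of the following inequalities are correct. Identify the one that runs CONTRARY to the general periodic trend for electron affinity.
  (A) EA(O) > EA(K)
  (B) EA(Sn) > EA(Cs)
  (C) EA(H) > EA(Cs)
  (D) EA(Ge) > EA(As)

The general trend: electron affinity increases across a period and decreases down a group.
(A) O (period 2, group 16) vs K (period 4, group 1): the stated order agrees with the simple trend.
(B) Sn (period 5, group 14) vs Cs (period 6, group 1): the stated order agrees with the simple trend.
(C) H (period 1, group 1) vs Cs (period 6, group 1): the stated order agrees with the simple trend.
(D) Ge (period 4, group 14) vs As (period 4, group 15): the stated order contradicts the simple trend.
The exception is (D): adding an electron to As's half-filled 4p³ is unfavourable, so Ge (4p²) has the more exothermic EA.

(D)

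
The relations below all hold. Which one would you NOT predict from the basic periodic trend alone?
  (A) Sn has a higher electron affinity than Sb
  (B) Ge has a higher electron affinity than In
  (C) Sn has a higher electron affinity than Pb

(A)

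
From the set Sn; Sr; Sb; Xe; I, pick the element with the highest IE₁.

Xe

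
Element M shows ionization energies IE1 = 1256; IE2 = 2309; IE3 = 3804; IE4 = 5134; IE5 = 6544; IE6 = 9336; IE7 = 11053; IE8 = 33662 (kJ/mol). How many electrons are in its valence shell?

7

Look for the largest jump between consecutive ionization energies: IE8/IE7 ≈ 3.0, far larger than any earlier ratio.
That jump marks the point where a core electron is being removed. So the atom has 7 valence electrons.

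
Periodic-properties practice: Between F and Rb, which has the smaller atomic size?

F

F is in period 2, group 17; Rb is in period 5, group 1.
Across a period the added protons contract the valence shell; down a group each new principal shell makes the atom larger.
Neither a single period nor a single group — weigh both effects.
Rb > F: both effects reinforce here, so Rb is clearly the larger of the two.
For reference (pm): F 64, Rb 210.
So F has the smaller atomic size (F < Rb).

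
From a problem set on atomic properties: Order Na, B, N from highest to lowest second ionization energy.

IE_2 is the cost of taking one more electron from the +1 cation: Na⁺ is the bare [Ne] core; B⁺ still has 2 valence electrons; N⁺ still has 4 valence electrons.
Breaking into a closed-shell core is much more expensive than removing a leftover valence electron — Na has the largest IE_2 here.
Valence configurations: B⁺ [He]2s², N⁺ [He]2s²2p².
Approximate IE_2 values (kJ/mol): Na 4562, B 2427, N 2856.
So the second ionization energies run B < N < Na.

Na > N > B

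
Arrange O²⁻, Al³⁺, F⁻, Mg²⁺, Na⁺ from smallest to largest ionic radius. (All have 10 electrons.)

Al³⁺, Mg²⁺, Na⁺, F⁻, O²⁻

All of these have 10 electrons, so size is governed by nuclear charge alone: the more protons, the stronger the pull on the same electron cloud, and the smaller the ion.
Nuclear charges: Al³⁺ (Z=13), Mg²⁺ (Z=12), Na⁺ (Z=11), F⁻ (Z=9), O²⁻ (Z=8).
Smallest to largest: Al³⁺ < Mg²⁺ < Na⁺ < F⁻ < O²⁻.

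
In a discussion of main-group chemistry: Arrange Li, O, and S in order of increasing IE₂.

S < O < Li

The second ionization energy removes an electron from the +1 ion. For each element: Li⁺ is the bare [He] core; O⁺ still has 5 valence electrons; S⁺ still has 5 valence electrons.
Breaking into a closed-shell core is much more expensive than removing a leftover valence electron — Li has the largest IE_2 here.
Valence configurations: O⁺ [He]2s²2p³, S⁺ [Ne]3s²3p³.
The numbers (kJ/mol): Li 7298, O 3388, S 2252.
Hence IE_2: S < O < Li.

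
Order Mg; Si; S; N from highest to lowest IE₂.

IE_2 is the cost of taking one more electron from the +1 cation: Mg⁺ still has 1 valence electron; Si⁺ still has 3 valence electrons; S⁺ still has 5 valence electrons; N⁺ still has 4 valence electrons.
All are still removing valence electrons, so compare the +1 ions as you would atoms: IE_2 generally rises across a period (higher Z_eff) and falls down a group (larger shell), subject to the usual subshell exceptions.
Valence configurations: Mg⁺ [Ne]3s¹, Si⁺ [Ne]3s²3p¹, S⁺ [Ne]3s²3p³, N⁺ [He]2s²2p².
The numbers (kJ/mol): Mg 1451, Si 1577, S 2252, N 2856.
Putting it together, IE_2: Mg < Si < S < N.

N, S, Si, Mg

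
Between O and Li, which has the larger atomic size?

Li

Li is in period 2, group 1; O is in period 2, group 16.
Moving right in a period, electrons are added to the same shell under a stronger nuclear pull, so atoms get smaller; moving down, a new shell is opened and atoms get larger.
All lie in period 2, so atomic radius increases right to left.
So Li has the larger atomic size (Li > O).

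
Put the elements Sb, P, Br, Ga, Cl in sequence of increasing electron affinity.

P is in period 3, group 15; Cl is in period 3, group 17; Ga is in period 4, group 13; Br is in period 4, group 17; Sb is in period 5, group 15.
EA tends to increase across a period and decrease down a group, though the pattern is less regular than for IE or radius.
Here both period and group differ, so the two effects have to be weighed against each other.
P > Ga: relative to Ga, both the across-period and down-group shifts push P's electron affinity up.
Sb > P: this pair runs against the simple trend — see the exception note.
Br > Sb: relative to Sb, both the across-period and down-group shifts push Br's electron affinity up.
Cl > Br: they share group 17; the group trend gives Cl the larger value.
Note the exception: Sb has a higher electron affinity than P, contrary to the simple trend — both are half-filled np³, but the pairing/repulsion penalty for the added electron shrinks as the p orbitals become larger and more diffuse down the group, and for Sb that outweighs the weaker nuclear attraction.
Tabulated electron affinity (kJ/mol): P 72, Cl 349, Ga 29, Br 325, Sb 103.
So from lowest to highest: Ga < P < Sb < Br < Cl.

Ga < P < Sb < Br < Cl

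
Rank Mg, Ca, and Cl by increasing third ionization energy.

IE_3 is the cost of taking one more electron from the +2 cation: Mg²⁺ is the bare [Ne] core; Ca²⁺ is the bare [Ar] core; Cl²⁺ still has 5 valence electrons.
Core electrons are held far more tightly than valence electrons, so Ca and Mg top the IE_3 order.
Tabulated IE_3 (kJ/mol): Mg 7733, Ca 4912, Cl 3822.
So the third ionization energies run Cl < Ca < Mg.

Cl, Ca, Mg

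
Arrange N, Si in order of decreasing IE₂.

N > Si

IE_2 is the cost of taking one more electron from the +1 cation: N⁺ still has 4 valence electrons; Si⁺ still has 3 valence electrons.
All are still removing valence electrons, so compare the +1 ions as you would atoms: IE_2 generally rises across a period (higher Z_eff) and falls down a group (larger shell), subject to the usual subshell exceptions.
Valence configurations: N⁺ [He]2s²2p², Si⁺ [Ne]3s²3p¹.
Tabulated IE_2 (kJ/mol): N 2856, Si 1577.
Putting it together, IE_2: Si < N.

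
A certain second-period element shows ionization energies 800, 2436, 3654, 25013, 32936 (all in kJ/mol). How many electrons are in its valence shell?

3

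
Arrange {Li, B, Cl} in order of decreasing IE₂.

The second ionization energy removes an electron from the +1 ion. For each element: Li⁺ is the bare [He] core; B⁺ still has 2 valence electrons; Cl⁺ still has 6 valence electrons.
Breaking into a closed-shell core is much more expensive than removing a leftover valence electron — Li has the largest IE_2 here.
Valence configurations: B⁺ [He]2s², Cl⁺ [Ne]3s²3p⁴.
Approximate IE_2 values (kJ/mol): Li 7298, B 2427, Cl 2298.
Overall IE_2 order: Cl < B < Li.

Li, B, Cl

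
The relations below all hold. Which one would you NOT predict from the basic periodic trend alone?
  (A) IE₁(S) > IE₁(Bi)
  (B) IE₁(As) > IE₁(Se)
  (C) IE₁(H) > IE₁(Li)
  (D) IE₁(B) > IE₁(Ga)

(B)

The general trend: first ionisation energy increases across a period and decreases down a group.
(A) S (period 3, group 16) vs Bi (period 6, group 15): the stated order agrees with the simple trend.
(B) As (period 4, group 15) vs Se (period 4, group 16): the stated order contradicts the simple trend.
(C) H (period 1, group 1) vs Li (period 2, group 1): the stated order agrees with the simple trend.
(D) B (period 2, group 13) vs Ga (period 4, group 13): the stated order agrees with the simple trend.
The exception is (B): Se (4p⁴) ionizes more easily than half-filled As (4p³).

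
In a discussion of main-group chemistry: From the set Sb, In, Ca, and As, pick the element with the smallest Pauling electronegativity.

Ca is in period 4, group 2; As is in period 4, group 15; In is in period 5, group 13; Sb is in period 5, group 15.
Atoms toward the upper right of the periodic table pull bonding electrons most strongly.
These span different periods and groups, so the two trends combine.
In > Ca: the two effects oppose for this pair; the across-period effect wins (1.78 vs 1.00).
Sb > In: both are in period 5; the period trend gives Sb the larger value.
As > Sb: they share group 15; the group trend gives As the larger value.
Tabulated electronegativity (Pauling): Ca 1.00, As 2.18, In 1.78, Sb 2.05.
The smallest Pauling electronegativity among these belongs to Ca.

Ca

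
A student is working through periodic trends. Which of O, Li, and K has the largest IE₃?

Li

After 2 electrons have been removed, what remains? O²⁺ still has 4 valence electrons; Li²⁺ is already 1 electron into the core; K²⁺ is already 1 electron into the core.
Usually core removal costs more than valence removal, but here the competition is close: a tightly held n=2 valence electron can cost more to remove than an n=3 core electron, so the actual values have to decide it.
Approximate IE_3 values (kJ/mol): O 5300, Li 11815, K 4420.
Overall IE_3 order: K < O < Li.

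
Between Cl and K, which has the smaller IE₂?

IE_2 is the cost of taking one more electron from the +1 cation: Cl⁺ still has 6 valence electrons; K⁺ is the bare [Ar] core.
Breaking into a closed-shell core is much more expensive than removing a leftover valence electron — K has the largest IE_2 here.
Tabulated IE_2 (kJ/mol): Cl 2298, K 3052.
Hence IE_2: Cl < K.

Cl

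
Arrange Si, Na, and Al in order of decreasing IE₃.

After 2 electrons have been removed, what remains? Si²⁺ still has 2 valence electrons; Na²⁺ is already 1 electron into the core; Al²⁺ still has 1 valence electron.
Pulling an electron out of a noble-gas core costs far more than removing a remaining valence electron, so Na sits at the high end of IE_3.
Valence configurations: Si²⁺ [Ne]3s², Al²⁺ [Ne]3s¹.
The numbers (kJ/mol): Si 3232, Na 6910, Al 2745.
Hence IE_3: Al < Si < Na.

Na > Si > Al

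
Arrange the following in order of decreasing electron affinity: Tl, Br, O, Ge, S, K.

Br > S > O > Ge > K > Tl

O is in period 2, group 16; S is in period 3, group 16; K is in period 4, group 1; Ge is in period 4, group 14; Br is in period 4, group 17; Tl is in period 6, group 13.
EA tends to increase across a period and decrease down a group, though the pattern is less regular than for IE or radius.
Neither a single period nor a single group — weigh both effects.
K > Tl: the two effects oppose for this pair; the down-group effect wins (48 vs 19 kJ/mol).
Ge > K: both are in period 4; the period trend gives Ge the larger value.
O > Ge: relative to Ge, both the across-period and down-group shifts push O's electron affinity up.
S > O: this pair runs against the simple trend — see the exception note.
Br > S: the two effects oppose for this pair; the across-period effect wins (325 vs 200 kJ/mol).
Note the exception: S has a higher electron affinity than O, contrary to the simple trend — the compact 2p subshell of O repels the added electron more than S's larger 3p does.
Approximate values (kJ/mol): O 141, S 200, K 48, Ge 119, Br 325, Tl 19.
So from highest to lowest: Br > S > O > Ge > K > Tl.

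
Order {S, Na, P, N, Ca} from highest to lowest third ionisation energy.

IE_3 is the cost of taking one more electron from the +2 cation: S²⁺ still has 4 valence electrons; Na²⁺ is already 1 electron into the core; P²⁺ still has 3 valence electrons; N²⁺ still has 3 valence electrons; Ca²⁺ is the bare [Ar] core.
Core electrons are held far more tightly than valence electrons, so Ca and Na top the IE_3 order.
Valence configurations: S²⁺ [Ne]3s²3p², P²⁺ [Ne]3s²3p¹, N²⁺ [He]2s²2p¹.
The numbers (kJ/mol): S 3357, Na 6910, P 2914, N 4578, Ca 4912.
Hence IE_3: P < S < N < Ca < Na.

Na > Ca > N > S > P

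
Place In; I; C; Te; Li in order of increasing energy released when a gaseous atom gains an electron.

In < Li < C < Te < I

Li is in period 2, group 1; C is in period 2, group 14; In is in period 5, group 13; Te is in period 5, group 16; I is in period 5, group 17.
EA tends to increase across a period and decrease down a group, though the pattern is less regular than for IE or radius.
Neither a single period nor a single group — weigh both effects.
Li > In: the two effects oppose for this pair; the down-group effect wins (60 vs 29 kJ/mol).
C > Li: both are in period 2; the period trend gives C the larger value.
Te > C: period and group pull opposite ways; the across-period shift dominates (190 vs 122 kJ/mol).
I > Te: I lies to the right of Te in period 5, so the across-period effect alone puts I higher.
Tabulated electron affinity (kJ/mol): Li 60, C 122, In 29, Te 190, I 295.
So from lowest to highest: In < Li < C < Te < I.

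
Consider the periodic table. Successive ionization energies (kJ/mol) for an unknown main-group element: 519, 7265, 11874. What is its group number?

Look for the largest jump between consecutive ionization energies: IE2/IE1 ≈ 14.0, far larger than any earlier ratio.
That jump marks the point where a core electron is being removed. So the atom has 1 valence electron.
A main-group element with 1 valence electron is in group 1.

Group 1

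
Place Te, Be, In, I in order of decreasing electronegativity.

Be is in period 2, group 2; In is in period 5, group 13; Te is in period 5, group 16; I is in period 5, group 17.
Electronegativity increases across a period and decreases down a group, tracking effective nuclear charge and atomic size.
These span different periods and groups, so the two trends combine.
In > Be: the two effects oppose for this pair; the across-period effect wins (1.78 vs 1.57).
Te > In: both are in period 5; the period trend gives Te the larger value.
I > Te: I lies to the right of Te in period 5, so the across-period effect alone puts I higher.
For reference (Pauling): Be 1.57, In 1.78, Te 2.10, I 2.66.
So from highest to lowest: I > Te > In > Be.

I, Te, In, Be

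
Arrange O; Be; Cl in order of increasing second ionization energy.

After 1 electron has been removed, what remains? O⁺ still has 5 valence electrons; Be⁺ still has 1 valence electron; Cl⁺ still has 6 valence electrons.
All are still removing valence electrons, so compare the +1 ions as you would atoms: IE_2 generally rises across a period (higher Z_eff) and falls down a group (larger shell), subject to the usual subshell exceptions.
Valence configurations: O⁺ [He]2s²2p³, Be⁺ [He]2s¹, Cl⁺ [Ne]3s²3p⁴.
Approximate IE_2 values (kJ/mol): O 3388, Be 1757, Cl 2298.
Hence IE_2: Be < Cl < O.

Be < Cl < O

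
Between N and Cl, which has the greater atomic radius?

Cl

N is in period 2, group 15; Cl is in period 3, group 17.
Moving right in a period, electrons are added to the same shell under a stronger nuclear pull, so atoms get smaller; moving down, a new shell is opened and atoms get larger.
Here both period and group differ, so the two effects have to be weighed against each other.
Cl > N: period and group pull opposite ways; the down-group shift dominates (99 vs 71 pm).
For reference (pm): N 71, Cl 99.
So Cl has the greater atomic radius (Cl > N).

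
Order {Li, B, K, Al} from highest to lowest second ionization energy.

Li, K, B, Al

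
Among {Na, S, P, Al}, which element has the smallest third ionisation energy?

Al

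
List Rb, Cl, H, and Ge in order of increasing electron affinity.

H is in period 1, group 1; Cl is in period 3, group 17; Ge is in period 4, group 14; Rb is in period 5, group 1.
Adding an electron releases more energy for atoms nearer the top right (short of the noble gases).
Here both period and group differ, so the two effects have to be weighed against each other.
H > Rb: they share group 1; the group trend gives H the larger value.
Ge > H: period and group pull opposite ways; the across-period shift dominates (119 vs 73 kJ/mol).
Cl > Ge: both effects reinforce here, so Cl is clearly the higher of the two.
For reference (kJ/mol): H 73, Cl 349, Ge 119, Rb 47.
So from lowest to highest: Rb < H < Ge < Cl.

Rb < H < Ge < Cl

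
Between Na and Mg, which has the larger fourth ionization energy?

Consider each +3 ion: Na³⁺ is already 2 electrons into the core; Mg³⁺ is already 1 electron into the core.
All of these are removing an electron from a noble-gas core or deeper; the smaller core (lower principal quantum number) is held far more tightly, and within a period the higher nuclear charge binds the same core more tightly.
The numbers (kJ/mol): Na 9543, Mg 10543.
Hence IE_4: Na < Mg.

Mg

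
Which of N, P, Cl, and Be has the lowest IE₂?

IE_2 is the cost of taking one more electron from the +1 cation: N⁺ still has 4 valence electrons; P⁺ still has 4 valence electrons; Cl⁺ still has 6 valence electrons; Be⁺ still has 1 valence electron.
All are still removing valence electrons, so compare the +1 ions as you would atoms: IE_2 generally rises across a period (higher Z_eff) and falls down a group (larger shell), subject to the usual subshell exceptions.
Valence configurations: N⁺ [He]2s²2p², P⁺ [Ne]3s²3p², Cl⁺ [Ne]3s²3p⁴, Be⁺ [He]2s¹.
The numbers (kJ/mol): N 2856, P 1907, Cl 2298, Be 1757.
So the second ionization energies run Be < P < Cl < N.

Be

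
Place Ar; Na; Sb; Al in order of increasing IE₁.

Na < Al < Sb < Ar

Na is in period 3, group 1; Al is in period 3, group 13; Ar is in period 3, group 18; Sb is in period 5, group 15.
IE₁ increases left→right with effective nuclear charge and decreases top→bottom as the valence shell moves farther out.
These span different periods and groups, so the two trends combine.
Al > Na: Al lies to the right of Na in period 3, so the across-period effect alone puts Al higher.
Sb > Al: the two effects oppose for this pair; the across-period effect wins (831 vs 578 kJ/mol).
Ar > Sb: relative to Sb, both the across-period and down-group shifts push Ar's first ionization energy up.
Approximate values (kJ/mol): Na 496, Al 578, Ar 1521, Sb 831.
So from lowest to highest: Na < Al < Sb < Ar.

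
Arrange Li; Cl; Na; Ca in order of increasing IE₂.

Ca < Cl < Na < Li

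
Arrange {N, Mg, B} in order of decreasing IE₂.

N > B > Mg

IE_2 is the cost of taking one more electron from the +1 cation: N⁺ still has 4 valence electrons; Mg⁺ still has 1 valence electron; B⁺ still has 2 valence electrons.
All are still removing valence electrons, so compare the +1 ions as you would atoms: IE_2 generally rises across a period (higher Z_eff) and falls down a group (larger shell), subject to the usual subshell exceptions.
Valence configurations: N⁺ [He]2s²2p², Mg⁺ [Ne]3s¹, B⁺ [He]2s².
The numbers (kJ/mol): N 2856, Mg 1451, B 2427.
Hence IE_2: Mg < B < N.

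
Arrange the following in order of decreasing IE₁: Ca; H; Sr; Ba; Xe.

H, Xe, Ca, Sr, Ba

H is in period 1, group 1; Ca is in period 4, group 2; Sr is in period 5, group 2; Xe is in period 5, group 18; Ba is in period 6, group 2.
IE₁ increases left→right with effective nuclear charge and decreases top→bottom as the valence shell moves farther out.
These span different periods and groups, so the two trends combine.
Sr > Ba: they share group 2; the group trend gives Sr the larger value.
Ca > Sr: Ca sits above Sr in group 2, so the down-group effect alone puts Ca higher.
Xe > Ca: the two effects oppose for this pair; the across-period effect wins (1170 vs 590 kJ/mol).
H > Xe: the two effects oppose for this pair; the down-group effect wins (1312 vs 1170 kJ/mol).
For reference (kJ/mol): H 1312, Ca 590, Sr 550, Xe 1170, Ba 503.
So from highest to lowest: H > Xe > Ca > Sr > Ba.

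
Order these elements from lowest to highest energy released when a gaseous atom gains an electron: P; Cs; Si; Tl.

Tl, Cs, P, Si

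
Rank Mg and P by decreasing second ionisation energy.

P > Mg

After 1 electron has been removed, what remains? Mg⁺ still has 1 valence electron; P⁺ still has 4 valence electrons.
All are still removing valence electrons, so compare the +1 ions as you would atoms: IE_2 generally rises across a period (higher Z_eff) and falls down a group (larger shell), subject to the usual subshell exceptions.
Valence configurations: Mg⁺ [Ne]3s¹, P⁺ [Ne]3s²3p².
The numbers (kJ/mol): Mg 1451, P 1907.
Putting it together, IE_2: Mg < P.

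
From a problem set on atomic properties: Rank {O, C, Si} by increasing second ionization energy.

Si, C, O

Consider each +1 ion: O⁺ still has 5 valence electrons; C⁺ still has 3 valence electrons; Si⁺ still has 3 valence electrons.
All are still removing valence electrons, so compare the +1 ions as you would atoms: IE_2 generally rises across a period (higher Z_eff) and falls down a group (larger shell), subject to the usual subshell exceptions.
Valence configurations: O⁺ [He]2s²2p³, C⁺ [He]2s²2p¹, Si⁺ [Ne]3s²3p¹.
Approximate IE_2 values (kJ/mol): O 3388, C 2353, Si 1577.
So the second ionization energies run Si < C < O.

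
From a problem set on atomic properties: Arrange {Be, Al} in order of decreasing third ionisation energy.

The third ionization energy removes an electron from the +2 ion. For each element: Be²⁺ is the bare [He] core; Al²⁺ still has 1 valence electron.
Breaking into a closed-shell core is much more expensive than removing a leftover valence electron — Be has the largest IE_3 here.
Approximate IE_3 values (kJ/mol): Be 14849, Al 2745.
Hence IE_3: Al < Be.

Be, Al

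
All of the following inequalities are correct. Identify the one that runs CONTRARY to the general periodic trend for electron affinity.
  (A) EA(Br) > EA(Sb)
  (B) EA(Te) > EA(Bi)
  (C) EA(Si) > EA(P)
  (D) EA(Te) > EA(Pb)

(C)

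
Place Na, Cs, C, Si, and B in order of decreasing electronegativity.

B is in period 2, group 13; C is in period 2, group 14; Na is in period 3, group 1; Si is in period 3, group 14; Cs is in period 6, group 1.
Atoms toward the upper right of the periodic table pull bonding electrons most strongly.
These span different periods and groups, so the two trends combine.
Na > Cs: they share group 1; the group trend gives Na the larger value.
Si > Na: Si lies to the right of Na in period 3, so the across-period effect alone puts Si higher.
B > Si: the two effects oppose for this pair; the down-group effect wins (2.04 vs 1.90).
C > B: C lies to the right of B in period 2, so the across-period effect alone puts C higher.
For reference (Pauling): B 2.04, C 2.55, Na 0.93, Si 1.90, Cs 0.79.
So from highest to lowest: C > B > Si > Na > Cs.

C > B > Si > Na > Cs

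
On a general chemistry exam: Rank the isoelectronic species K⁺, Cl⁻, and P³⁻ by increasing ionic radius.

K⁺ < Cl⁻ < P³⁻

All of these have 18 electrons, so size is governed by nuclear charge alone: the more protons, the stronger the pull on the same electron cloud, and the smaller the ion.
Nuclear charges: K⁺ (Z=19), Cl⁻ (Z=17), P³⁻ (Z=15).
Smallest to largest: K⁺ < Cl⁻ < P³⁻.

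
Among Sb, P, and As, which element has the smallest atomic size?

Radius decreases left→right (rising Z_eff, same n) and increases top→bottom (higher n).
All are in group 15, so atomic radius increases down the group.
The smallest atomic size among these belongs to P.

P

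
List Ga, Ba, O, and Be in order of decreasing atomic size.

Ba > Ga > Be > O

Be is in period 2, group 2; O is in period 2, group 16; Ga is in period 4, group 13; Ba is in period 6, group 2.
Radius decreases left→right (rising Z_eff, same n) and increases top→bottom (higher n).
Here both period and group differ, so the two effects have to be weighed against each other.
Be > O: Be lies to the left of O in period 2, so the across-period effect alone puts Be larger.
Ga > Be: the two effects oppose for this pair; the down-group effect wins (124 vs 102 pm).
Ba > Ga: relative to Ga, both the across-period and down-group shifts push Ba's atomic radius up.
Tabulated atomic radius (pm): Be 102, O 63, Ga 124, Ba 196.
So from largest to smallest: Ba > Ga > Be > O.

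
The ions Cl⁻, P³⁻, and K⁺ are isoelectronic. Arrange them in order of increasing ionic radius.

K⁺ < Cl⁻ < P³⁻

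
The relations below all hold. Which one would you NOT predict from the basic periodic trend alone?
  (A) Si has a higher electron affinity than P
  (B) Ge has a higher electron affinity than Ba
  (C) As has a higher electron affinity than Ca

(A)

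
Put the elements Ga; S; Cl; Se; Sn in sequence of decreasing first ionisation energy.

S is in period 3, group 16; Cl is in period 3, group 17; Ga is in period 4, group 13; Se is in period 4, group 16; Sn is in period 5, group 14.
Removing the outermost electron gets harder across a period and easier down a group.
These span different periods and groups, so the two trends combine.
Sn > Ga: period and group pull opposite ways; the across-period shift dominates (709 vs 579 kJ/mol).
Se > Sn: both effects reinforce here, so Se is clearly the higher of the two.
S > Se: they share group 16; the group trend gives S the larger value.
Cl > S: Cl lies to the right of S in period 3, so the across-period effect alone puts Cl higher.
For reference (kJ/mol): S 1000, Cl 1251, Ga 579, Se 941, Sn 709.
So from highest to lowest: Cl > S > Se > Sn > Ga.

Cl > S > Se > Sn > Ga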